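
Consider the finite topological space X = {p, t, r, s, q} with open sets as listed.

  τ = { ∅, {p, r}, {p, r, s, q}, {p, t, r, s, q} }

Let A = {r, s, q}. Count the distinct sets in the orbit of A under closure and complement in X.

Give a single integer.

closure: X∖int(X∖A) = X∖∅ = {p, t, r, s, q}
Let k=closure and c=complement:
  1. A     = {r, s, q}
  2. kA    = {p, t, r, s, q}
  3. cA    = {p, t}
  4. ckA   = ∅
— saturated at 4

4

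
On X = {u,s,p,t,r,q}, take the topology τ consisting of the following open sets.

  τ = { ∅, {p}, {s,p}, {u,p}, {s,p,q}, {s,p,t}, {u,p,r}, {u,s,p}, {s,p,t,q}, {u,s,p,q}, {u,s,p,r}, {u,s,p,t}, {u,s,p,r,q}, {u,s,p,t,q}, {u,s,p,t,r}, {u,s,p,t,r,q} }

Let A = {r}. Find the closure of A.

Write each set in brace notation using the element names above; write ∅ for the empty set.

complement {u,s,p,t,q}; its interior {u,s,p,t,q}; cl(A) = X∖{u,s,p,t,q} = {r}

{r}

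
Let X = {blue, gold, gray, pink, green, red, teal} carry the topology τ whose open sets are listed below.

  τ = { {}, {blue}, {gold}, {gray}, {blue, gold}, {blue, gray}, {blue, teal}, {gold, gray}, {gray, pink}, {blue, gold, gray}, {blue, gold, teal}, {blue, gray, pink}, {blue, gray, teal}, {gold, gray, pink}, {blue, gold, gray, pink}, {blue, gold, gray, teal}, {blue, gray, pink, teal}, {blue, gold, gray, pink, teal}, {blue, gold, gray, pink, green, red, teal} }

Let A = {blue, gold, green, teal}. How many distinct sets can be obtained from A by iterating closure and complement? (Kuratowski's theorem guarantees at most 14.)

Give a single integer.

6

closure: X∖int(X∖A) = X∖{gray, pink} = {blue, gold, green, red, teal}
Let k=closure and c=complement:
  1. A     = {blue, gold, green, teal}
  2. kA    = {blue, gold, green, red, teal}
  3. cA    = {gray, pink, red}
  4. ckA   = {gray, pink}
  5. kcA   = {gray, pink, green, red}
  6. ckcA  = {blue, gold, teal}
— saturated at 6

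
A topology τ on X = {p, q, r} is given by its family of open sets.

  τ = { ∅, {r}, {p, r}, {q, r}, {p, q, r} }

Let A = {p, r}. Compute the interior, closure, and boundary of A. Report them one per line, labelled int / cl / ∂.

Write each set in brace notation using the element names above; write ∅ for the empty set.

opens ⊆ A: ∅, {r}, {p, r}; union → int = {p, r}
complement {q}; its interior ∅; cl(A) = X∖∅ = {p, q, r}
boundary = {p, q, r} ∖ {p, r} = {q}

int(A) = {p, r}
cl(A)  = {p, q, r}
∂A     = {q}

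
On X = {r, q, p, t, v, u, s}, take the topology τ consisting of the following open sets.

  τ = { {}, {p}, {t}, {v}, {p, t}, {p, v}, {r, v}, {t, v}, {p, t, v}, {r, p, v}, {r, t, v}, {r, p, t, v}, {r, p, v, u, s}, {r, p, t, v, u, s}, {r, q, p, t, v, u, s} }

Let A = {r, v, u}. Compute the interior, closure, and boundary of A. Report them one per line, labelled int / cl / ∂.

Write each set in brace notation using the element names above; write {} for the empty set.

int(A) = {r, v}
cl(A)  = {r, q, v, u, s}
∂A     = {q, u, s}

U open, U⊆A: {}, {v}, {r, v}. int(A) = ⋃ = {r, v}
X∖A={q, p, t, s}, int(X∖A)={p, t}, hence cl(A)={r, q, v, u, s}
∂A: remove int from cl → {q, u, s}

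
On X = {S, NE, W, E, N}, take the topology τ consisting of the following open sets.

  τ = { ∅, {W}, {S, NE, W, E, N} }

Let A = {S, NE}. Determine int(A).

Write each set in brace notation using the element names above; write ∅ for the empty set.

U open, U⊆A: ∅. int(A) = ⋃ = ∅

∅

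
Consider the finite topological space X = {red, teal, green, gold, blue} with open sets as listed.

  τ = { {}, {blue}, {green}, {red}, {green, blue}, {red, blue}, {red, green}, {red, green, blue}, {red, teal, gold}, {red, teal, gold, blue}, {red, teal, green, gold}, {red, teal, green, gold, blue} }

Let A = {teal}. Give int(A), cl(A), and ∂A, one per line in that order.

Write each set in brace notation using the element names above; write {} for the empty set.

int(A) = {}
cl(A)  = {teal, gold}
∂A     = {teal, gold}

interior: largest open inside A is {} (from {})
cl via duality: int({red, green, gold, blue}) = {red, green, blue}, so X∖{red, green, blue} = {teal, gold}
cl∖int = {teal, gold}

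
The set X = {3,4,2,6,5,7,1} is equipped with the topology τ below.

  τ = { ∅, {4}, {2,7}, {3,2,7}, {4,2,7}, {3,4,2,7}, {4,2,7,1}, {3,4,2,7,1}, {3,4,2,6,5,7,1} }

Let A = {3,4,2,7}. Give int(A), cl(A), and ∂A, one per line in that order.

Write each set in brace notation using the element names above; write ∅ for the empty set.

interior: largest open inside A is {3,4,2,7} (from ∅, {4}, {2,7}, {3,2,7}, {4,2,7}, {3,4,2,7})
cl via duality: int({6,5,1}) = ∅, so X∖∅ = {3,4,2,6,5,7,1}
cl∖int = {6,5,1}

int(A) = {3,4,2,7}
cl(A)  = {3,4,2,6,5,7,1}
∂A     = {6,5,1}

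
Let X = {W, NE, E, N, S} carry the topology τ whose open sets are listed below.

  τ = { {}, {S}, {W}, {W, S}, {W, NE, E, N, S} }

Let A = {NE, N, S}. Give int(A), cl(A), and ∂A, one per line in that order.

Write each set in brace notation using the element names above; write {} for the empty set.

int(A) = {S}
cl(A)  = {NE, E, N, S}
∂A     = {NE, E, N}

opens ⊆ A: {}, {S}; union → int = {S}
complement {W, E}; its interior {W}; cl(A) = X∖{W} = {NE, E, N, S}
boundary = {NE, E, N, S} ∖ {S} = {NE, E, N}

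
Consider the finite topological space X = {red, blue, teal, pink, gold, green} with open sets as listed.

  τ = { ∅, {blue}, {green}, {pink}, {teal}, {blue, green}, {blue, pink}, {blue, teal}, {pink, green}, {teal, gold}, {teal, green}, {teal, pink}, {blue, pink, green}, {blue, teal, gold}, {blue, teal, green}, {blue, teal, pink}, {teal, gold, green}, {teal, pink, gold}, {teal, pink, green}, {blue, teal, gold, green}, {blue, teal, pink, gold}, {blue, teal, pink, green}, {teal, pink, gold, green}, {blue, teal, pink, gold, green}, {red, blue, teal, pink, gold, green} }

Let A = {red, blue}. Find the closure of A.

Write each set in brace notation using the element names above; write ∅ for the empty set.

X∖A={teal, pink, gold, green}, int(X∖A)={teal, pink, gold, green}, hence cl(A)={red, blue}

{red, blue}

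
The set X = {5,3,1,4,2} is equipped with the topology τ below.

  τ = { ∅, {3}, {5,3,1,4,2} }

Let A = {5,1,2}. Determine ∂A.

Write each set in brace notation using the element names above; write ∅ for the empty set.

open subsets of A: ∅; so int(A) = ∅
closure: X∖int(X∖A) = X∖{3} = {5,1,4,2}
∂A = {5,1,4,2} minus ∅ = {5,1,4,2}

{5,1,4,2}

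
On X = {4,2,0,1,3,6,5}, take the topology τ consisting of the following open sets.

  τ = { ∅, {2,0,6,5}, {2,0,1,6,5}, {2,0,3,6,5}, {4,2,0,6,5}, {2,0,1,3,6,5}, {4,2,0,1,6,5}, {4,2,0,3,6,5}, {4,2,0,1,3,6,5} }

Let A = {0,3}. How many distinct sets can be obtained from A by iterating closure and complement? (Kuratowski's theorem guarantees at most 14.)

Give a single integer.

complement {4,2,1,6,5}; its interior ∅; cl(A) = X∖∅ = {4,2,0,1,3,6,5}
With k = closure, c = complement:
  1. A     = {0,3}
  2. kA    = {4,2,0,1,3,6,5}
  3. cA    = {4,2,1,6,5}
  4. ckA   = ∅
k, c of each give nothing new

4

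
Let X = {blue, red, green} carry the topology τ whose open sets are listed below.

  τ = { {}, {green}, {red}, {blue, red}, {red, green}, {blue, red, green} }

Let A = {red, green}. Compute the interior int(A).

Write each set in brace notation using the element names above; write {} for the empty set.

opens ⊆ A: {}, {red}, {green}, {red, green}; union → int = {red, green}

{red, green}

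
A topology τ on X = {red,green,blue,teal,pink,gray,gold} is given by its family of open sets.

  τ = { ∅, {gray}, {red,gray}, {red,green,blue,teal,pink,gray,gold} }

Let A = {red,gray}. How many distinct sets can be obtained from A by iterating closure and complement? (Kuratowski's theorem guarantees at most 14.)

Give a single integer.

complement {green,blue,teal,pink,gold}; its interior ∅; cl(A) = X∖∅ = {red,green,blue,teal,pink,gray,gold}
With k = closure, c = complement:
  1. A     = {red,gray}
  2. kA    = {red,green,blue,teal,pink,gray,gold}
  3. cA    = {green,blue,teal,pink,gold}
  4. ckA   = ∅
k, c of each give nothing new

4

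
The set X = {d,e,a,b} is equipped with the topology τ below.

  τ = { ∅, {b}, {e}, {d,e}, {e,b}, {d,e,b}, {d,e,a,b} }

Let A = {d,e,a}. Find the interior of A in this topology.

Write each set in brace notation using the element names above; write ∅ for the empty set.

open subsets of A: ∅, {e}, {d,e}; so int(A) = {d,e}

{d,e}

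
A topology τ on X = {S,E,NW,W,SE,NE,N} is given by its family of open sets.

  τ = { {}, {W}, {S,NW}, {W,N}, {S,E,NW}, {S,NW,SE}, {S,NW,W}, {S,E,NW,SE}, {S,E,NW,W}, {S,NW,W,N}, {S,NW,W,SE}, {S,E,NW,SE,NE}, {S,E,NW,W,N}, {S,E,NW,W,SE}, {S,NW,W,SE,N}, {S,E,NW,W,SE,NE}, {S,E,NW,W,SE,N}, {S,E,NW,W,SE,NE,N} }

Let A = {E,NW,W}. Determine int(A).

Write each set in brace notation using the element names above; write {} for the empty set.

open subsets of A: {}, {W}; so int(A) = {W}

{W}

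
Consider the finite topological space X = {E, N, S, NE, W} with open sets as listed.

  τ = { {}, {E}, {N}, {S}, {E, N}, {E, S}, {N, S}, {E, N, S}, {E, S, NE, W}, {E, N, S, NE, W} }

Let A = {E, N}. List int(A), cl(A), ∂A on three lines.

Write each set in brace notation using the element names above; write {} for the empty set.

int(A) = {E, N}
cl(A)  = {E, N, NE, W}
∂A     = {NE, W}

U open, U⊆A: {}, {N}, {E}, {E, N}. int(A) = ⋃ = {E, N}
X∖A={S, NE, W}, int(X∖A)={S}, hence cl(A)={E, N, NE, W}
∂A: remove int from cl → {NE, W}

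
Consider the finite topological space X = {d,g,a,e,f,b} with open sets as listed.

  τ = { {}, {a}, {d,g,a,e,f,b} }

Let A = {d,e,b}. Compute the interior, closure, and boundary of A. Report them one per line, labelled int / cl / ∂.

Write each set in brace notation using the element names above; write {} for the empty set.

int(A) = {}
cl(A)  = {d,g,e,f,b}
∂A     = {d,g,e,f,b}

interior: largest open inside A is {} (from {})
cl via duality: int({g,a,f}) = {a}, so X∖{a} = {d,g,e,f,b}
cl∖int = {d,g,e,f,b}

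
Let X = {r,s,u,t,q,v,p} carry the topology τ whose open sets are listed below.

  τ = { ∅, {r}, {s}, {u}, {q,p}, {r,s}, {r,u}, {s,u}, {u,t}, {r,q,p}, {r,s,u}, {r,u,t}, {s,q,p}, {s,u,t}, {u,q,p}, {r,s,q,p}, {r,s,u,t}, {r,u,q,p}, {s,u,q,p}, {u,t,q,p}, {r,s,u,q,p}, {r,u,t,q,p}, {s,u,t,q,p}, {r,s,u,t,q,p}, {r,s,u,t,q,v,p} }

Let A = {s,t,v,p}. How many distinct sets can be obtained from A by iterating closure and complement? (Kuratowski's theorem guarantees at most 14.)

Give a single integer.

closure: X∖int(X∖A) = X∖{r,u} = {s,t,q,v,p}
Let k=closure and c=complement:
  1. A     = {s,t,v,p}
  2. kA    = {s,t,q,v,p}
  3. cA    = {r,u,q}
  4. ckA   = {r,u}
  5. kcA   = {r,u,t,q,v,p}
  6. kckA  = {r,u,t,v}
  7. ckcA  = {s}
  8. ckckA = {s,q,p}
  9. kckcA = {s,v}
  10. kckckA = {s,q,v,p}
  11. ckckcA = {r,u,t,q,p}
  12. ckckckA = {r,u,t}
— saturated at 12

12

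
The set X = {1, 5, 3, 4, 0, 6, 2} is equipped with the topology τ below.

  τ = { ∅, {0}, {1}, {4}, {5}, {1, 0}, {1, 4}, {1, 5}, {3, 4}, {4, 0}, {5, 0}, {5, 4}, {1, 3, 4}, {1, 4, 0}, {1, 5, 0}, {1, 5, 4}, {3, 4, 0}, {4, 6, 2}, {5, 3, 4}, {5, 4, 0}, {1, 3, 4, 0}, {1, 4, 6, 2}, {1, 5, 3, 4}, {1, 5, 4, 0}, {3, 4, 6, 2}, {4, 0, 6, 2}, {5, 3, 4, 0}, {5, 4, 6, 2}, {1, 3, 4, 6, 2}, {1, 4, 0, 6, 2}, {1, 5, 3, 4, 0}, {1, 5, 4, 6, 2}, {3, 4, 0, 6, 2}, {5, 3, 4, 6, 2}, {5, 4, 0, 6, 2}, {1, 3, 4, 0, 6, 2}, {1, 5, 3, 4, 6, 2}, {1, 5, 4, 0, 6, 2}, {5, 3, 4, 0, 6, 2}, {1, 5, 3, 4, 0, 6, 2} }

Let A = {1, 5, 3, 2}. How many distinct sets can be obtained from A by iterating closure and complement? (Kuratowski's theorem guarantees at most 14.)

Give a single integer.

6

X∖A={4, 0, 6}, int(X∖A)={4, 0}, hence cl(A)={1, 5, 3, 6, 2}
Orbit (k=closure, c=complement):
  1. A     = {1, 5, 3, 2}
  2. kA    = {1, 5, 3, 6, 2}
  3. cA    = {4, 0, 6}
  4. ckA   = {4, 0}
  5. kcA   = {3, 4, 0, 6, 2}
  6. ckcA  = {1, 5}
(closed under both — stop)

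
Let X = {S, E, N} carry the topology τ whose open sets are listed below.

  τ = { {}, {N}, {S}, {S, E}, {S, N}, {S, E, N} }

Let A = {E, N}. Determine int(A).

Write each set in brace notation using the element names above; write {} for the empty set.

{N}

opens ⊆ A: {}, {N}; union → int = {N}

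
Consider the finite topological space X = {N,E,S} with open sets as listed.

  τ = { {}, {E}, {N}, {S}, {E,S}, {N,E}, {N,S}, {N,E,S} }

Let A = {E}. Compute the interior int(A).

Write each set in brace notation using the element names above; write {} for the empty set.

interior: largest open inside A is {E} (from {}, {E})

{E}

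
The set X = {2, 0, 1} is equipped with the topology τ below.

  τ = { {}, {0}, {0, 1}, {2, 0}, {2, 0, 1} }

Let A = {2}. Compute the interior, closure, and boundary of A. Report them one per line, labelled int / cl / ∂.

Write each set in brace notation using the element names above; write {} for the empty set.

U open, U⊆A: {}. int(A) = ⋃ = {}
X∖A={0, 1}, int(X∖A)={0, 1}, hence cl(A)={2}
∂A: remove int from cl → {2}

int(A) = {}
cl(A)  = {2}
∂A     = {2}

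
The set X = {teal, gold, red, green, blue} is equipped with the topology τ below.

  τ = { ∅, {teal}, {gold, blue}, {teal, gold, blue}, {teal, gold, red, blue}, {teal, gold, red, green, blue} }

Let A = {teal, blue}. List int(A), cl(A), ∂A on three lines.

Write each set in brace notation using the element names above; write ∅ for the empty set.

interior: largest open inside A is {teal} (from ∅, {teal})
cl via duality: int({gold, red, green}) = ∅, so X∖∅ = {teal, gold, red, green, blue}
cl∖int = {gold, red, green, blue}

int(A) = {teal}
cl(A)  = {teal, gold, red, green, blue}
∂A     = {gold, red, green, blue}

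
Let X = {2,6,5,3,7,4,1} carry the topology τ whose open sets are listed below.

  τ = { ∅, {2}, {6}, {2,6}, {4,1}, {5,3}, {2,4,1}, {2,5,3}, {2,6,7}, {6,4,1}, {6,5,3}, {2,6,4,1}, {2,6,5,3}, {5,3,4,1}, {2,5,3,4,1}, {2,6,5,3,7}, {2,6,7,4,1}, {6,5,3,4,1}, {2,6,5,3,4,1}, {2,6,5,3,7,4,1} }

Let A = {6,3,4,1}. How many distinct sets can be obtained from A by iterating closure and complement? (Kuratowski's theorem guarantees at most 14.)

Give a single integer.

10

cl via duality: int({2,5,7}) = {2}, so X∖{2} = {6,5,3,7,4,1}
Write k for closure, c for complement:
  1. A     = {6,3,4,1}
  2. kA    = {6,5,3,7,4,1}
  3. cA    = {2,5,7}
  4. ckA   = {2}
  5. kcA   = {2,5,3,7}
  6. kckA  = {2,7}
  7. ckcA  = {6,4,1}
  8. ckckA = {6,5,3,4,1}
  9. kckcA = {6,7,4,1}
  10. ckckcA = {2,5,3}
applying k or c yields no new set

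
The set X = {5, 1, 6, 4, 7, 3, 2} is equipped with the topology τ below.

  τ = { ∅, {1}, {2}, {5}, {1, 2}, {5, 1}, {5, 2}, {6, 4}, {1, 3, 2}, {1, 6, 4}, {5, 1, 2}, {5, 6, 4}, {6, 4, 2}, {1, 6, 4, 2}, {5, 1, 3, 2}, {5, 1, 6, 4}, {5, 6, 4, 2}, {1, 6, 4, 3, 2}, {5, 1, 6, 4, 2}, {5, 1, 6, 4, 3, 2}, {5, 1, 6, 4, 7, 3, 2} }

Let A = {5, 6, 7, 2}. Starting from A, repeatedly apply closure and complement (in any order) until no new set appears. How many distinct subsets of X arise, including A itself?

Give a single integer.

X∖A={1, 4, 3}, int(X∖A)={1}, hence cl(A)={5, 6, 4, 7, 3, 2}
Orbit (k=closure, c=complement):
  1. A     = {5, 6, 7, 2}
  2. kA    = {5, 6, 4, 7, 3, 2}
  3. cA    = {1, 4, 3}
  4. ckA   = {1}
  5. kcA   = {1, 6, 4, 7, 3}
  6. kckA  = {1, 7, 3}
  7. ckcA  = {5, 2}
  8. ckckA = {5, 6, 4, 2}
  9. kckcA = {5, 7, 3, 2}
  10. ckckcA = {1, 6, 4}
(closed under both — stop)

10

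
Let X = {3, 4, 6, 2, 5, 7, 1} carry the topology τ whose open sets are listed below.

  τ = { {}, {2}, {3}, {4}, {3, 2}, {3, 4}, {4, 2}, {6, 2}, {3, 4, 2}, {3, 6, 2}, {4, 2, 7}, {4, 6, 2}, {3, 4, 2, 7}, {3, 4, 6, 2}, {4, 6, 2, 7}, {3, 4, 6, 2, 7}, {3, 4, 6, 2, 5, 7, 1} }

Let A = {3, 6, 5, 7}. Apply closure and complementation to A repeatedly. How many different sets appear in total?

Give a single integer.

X∖A={4, 2, 1}, int(X∖A)={4, 2}, hence cl(A)={3, 6, 5, 7, 1}
Orbit (k=closure, c=complement):
  1. A     = {3, 6, 5, 7}
  2. kA    = {3, 6, 5, 7, 1}
  3. cA    = {4, 2, 1}
  4. ckA   = {4, 2}
  5. kcA   = {4, 6, 2, 5, 7, 1}
  6. ckcA  = {3}
  7. kckcA = {3, 5, 1}
  8. ckckcA = {4, 6, 2, 7}
(closed under both — stop)

8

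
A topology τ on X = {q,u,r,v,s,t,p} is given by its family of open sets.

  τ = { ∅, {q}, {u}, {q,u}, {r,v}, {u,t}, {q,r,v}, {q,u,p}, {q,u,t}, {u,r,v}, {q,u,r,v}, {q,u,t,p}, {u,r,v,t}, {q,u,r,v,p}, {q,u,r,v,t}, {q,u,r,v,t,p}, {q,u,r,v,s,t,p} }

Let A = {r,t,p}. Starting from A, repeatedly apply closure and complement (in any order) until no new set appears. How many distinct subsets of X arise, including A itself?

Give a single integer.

10

complement {q,u,v,s}; its interior {q,u}; cl(A) = X∖{q,u} = {r,v,s,t,p}
With k = closure, c = complement:
  1. A     = {r,t,p}
  2. kA    = {r,v,s,t,p}
  3. cA    = {q,u,v,s}
  4. ckA   = {q,u}
  5. kcA   = {q,u,r,v,s,t,p}
  6. kckA  = {q,u,s,t,p}
  7. ckcA  = ∅
  8. ckckA = {r,v}
  9. kckckA = {r,v,s}
  10. ckckckA = {q,u,t,p}
k, c of each give nothing new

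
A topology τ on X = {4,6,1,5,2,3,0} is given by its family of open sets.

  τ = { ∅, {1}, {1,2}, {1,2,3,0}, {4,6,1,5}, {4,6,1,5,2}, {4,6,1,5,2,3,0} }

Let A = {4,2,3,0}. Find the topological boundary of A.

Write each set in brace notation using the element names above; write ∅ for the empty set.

{4,6,5,2,3,0}

opens ⊆ A: ∅; union → int = ∅
complement {6,1,5}; its interior {1}; cl(A) = X∖{1} = {4,6,5,2,3,0}
boundary = {4,6,5,2,3,0} ∖ ∅ = {4,6,5,2,3,0}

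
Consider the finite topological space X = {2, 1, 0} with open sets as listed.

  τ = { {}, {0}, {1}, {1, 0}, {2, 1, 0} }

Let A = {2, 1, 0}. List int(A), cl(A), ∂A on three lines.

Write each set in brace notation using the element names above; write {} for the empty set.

open subsets of A: {}, {0}, {1}, {1, 0}, {2, 1, 0}; so int(A) = {2, 1, 0}
closure: X∖int(X∖A) = X∖{} = {2, 1, 0}
∂A = {2, 1, 0} minus {2, 1, 0} = {}

int(A) = {2, 1, 0}
cl(A)  = {2, 1, 0}
∂A     = {}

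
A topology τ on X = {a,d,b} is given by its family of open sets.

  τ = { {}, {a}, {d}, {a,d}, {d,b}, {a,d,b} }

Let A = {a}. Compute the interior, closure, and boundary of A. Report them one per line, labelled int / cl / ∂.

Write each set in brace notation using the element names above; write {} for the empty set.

int(A) = {a}
cl(A)  = {a}
∂A     = {}

interior: largest open inside A is {a} (from {}, {a})
cl via duality: int({d,b}) = {d,b}, so X∖{d,b} = {a}
cl∖int = {}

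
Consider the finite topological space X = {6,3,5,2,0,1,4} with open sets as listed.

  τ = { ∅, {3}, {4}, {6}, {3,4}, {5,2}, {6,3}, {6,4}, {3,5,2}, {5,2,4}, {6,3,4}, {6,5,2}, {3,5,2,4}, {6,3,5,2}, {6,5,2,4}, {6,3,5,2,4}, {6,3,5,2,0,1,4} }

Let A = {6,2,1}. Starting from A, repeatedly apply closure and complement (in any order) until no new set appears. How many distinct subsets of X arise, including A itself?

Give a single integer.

10

closure: X∖int(X∖A) = X∖{3,4} = {6,5,2,0,1}
Let k=closure and c=complement:
  1. A     = {6,2,1}
  2. kA    = {6,5,2,0,1}
  3. cA    = {3,5,0,4}
  4. ckA   = {3,4}
  5. kcA   = {3,5,2,0,1,4}
  6. kckA  = {3,0,1,4}
  7. ckcA  = {6}
  8. ckckA = {6,5,2}
  9. kckcA = {6,0,1}
  10. ckckcA = {3,5,2,4}
— saturated at 10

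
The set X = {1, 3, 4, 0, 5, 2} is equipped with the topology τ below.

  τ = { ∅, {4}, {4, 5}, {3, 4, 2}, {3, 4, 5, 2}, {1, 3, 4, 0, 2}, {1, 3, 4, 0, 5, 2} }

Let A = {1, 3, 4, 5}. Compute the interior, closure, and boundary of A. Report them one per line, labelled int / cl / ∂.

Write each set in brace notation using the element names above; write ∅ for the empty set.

opens ⊆ A: ∅, {4}, {4, 5}; union → int = {4, 5}
complement {0, 2}; its interior ∅; cl(A) = X∖∅ = {1, 3, 4, 0, 5, 2}
boundary = {1, 3, 4, 0, 5, 2} ∖ {4, 5} = {1, 3, 0, 2}

int(A) = {4, 5}
cl(A)  = {1, 3, 4, 0, 5, 2}
∂A     = {1, 3, 0, 2}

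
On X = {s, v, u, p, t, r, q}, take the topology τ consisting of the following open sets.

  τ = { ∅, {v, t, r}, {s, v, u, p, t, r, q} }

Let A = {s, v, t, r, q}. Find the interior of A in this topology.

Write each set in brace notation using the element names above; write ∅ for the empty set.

interior: largest open inside A is {v, t, r} (from ∅, {v, t, r})

{v, t, r}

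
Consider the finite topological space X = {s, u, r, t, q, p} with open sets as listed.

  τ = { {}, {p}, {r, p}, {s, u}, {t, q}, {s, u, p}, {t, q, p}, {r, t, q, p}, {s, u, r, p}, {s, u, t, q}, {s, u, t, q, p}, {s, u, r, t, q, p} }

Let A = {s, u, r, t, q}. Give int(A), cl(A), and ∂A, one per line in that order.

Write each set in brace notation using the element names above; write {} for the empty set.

opens ⊆ A: {}, {s, u}, {t, q}, {s, u, t, q}; union → int = {s, u, t, q}
complement {p}; its interior {p}; cl(A) = X∖{p} = {s, u, r, t, q}
boundary = {s, u, r, t, q} ∖ {s, u, t, q} = {r}

int(A) = {s, u, t, q}
cl(A)  = {s, u, r, t, q}
∂A     = {r}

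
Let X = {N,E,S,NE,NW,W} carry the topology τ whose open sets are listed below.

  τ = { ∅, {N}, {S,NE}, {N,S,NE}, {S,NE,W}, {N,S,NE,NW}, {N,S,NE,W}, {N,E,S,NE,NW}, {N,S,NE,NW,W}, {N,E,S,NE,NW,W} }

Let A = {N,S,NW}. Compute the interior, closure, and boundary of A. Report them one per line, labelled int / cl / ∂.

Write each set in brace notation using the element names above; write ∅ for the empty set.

interior: largest open inside A is {N} (from ∅, {N})
cl via duality: int({E,NE,W}) = ∅, so X∖∅ = {N,E,S,NE,NW,W}
cl∖int = {E,S,NE,NW,W}

int(A) = {N}
cl(A)  = {N,E,S,NE,NW,W}
∂A     = {E,S,NE,NW,W}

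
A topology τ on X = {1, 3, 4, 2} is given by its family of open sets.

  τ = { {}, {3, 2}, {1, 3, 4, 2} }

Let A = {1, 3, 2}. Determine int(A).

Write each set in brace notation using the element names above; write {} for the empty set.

open subsets of A: {}, {3, 2}; so int(A) = {3, 2}

{3, 2}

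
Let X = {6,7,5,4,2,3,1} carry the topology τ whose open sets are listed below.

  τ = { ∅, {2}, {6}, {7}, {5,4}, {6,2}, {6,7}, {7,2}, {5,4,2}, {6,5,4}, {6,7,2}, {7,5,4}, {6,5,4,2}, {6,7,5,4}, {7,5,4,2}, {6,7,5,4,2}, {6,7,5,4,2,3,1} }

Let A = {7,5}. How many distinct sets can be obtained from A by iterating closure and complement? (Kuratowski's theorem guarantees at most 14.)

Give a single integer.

complement {6,4,2,3,1}; its interior {6,2}; cl(A) = X∖{6,2} = {7,5,4,3,1}
With k = closure, c = complement:
  1. A     = {7,5}
  2. kA    = {7,5,4,3,1}
  3. cA    = {6,4,2,3,1}
  4. ckA   = {6,2}
  5. kcA   = {6,5,4,2,3,1}
  6. kckA  = {6,2,3,1}
  7. ckcA  = {7}
  8. ckckA = {7,5,4}
  9. kckcA = {7,3,1}
  10. ckckcA = {6,5,4,2}
k, c of each give nothing new

10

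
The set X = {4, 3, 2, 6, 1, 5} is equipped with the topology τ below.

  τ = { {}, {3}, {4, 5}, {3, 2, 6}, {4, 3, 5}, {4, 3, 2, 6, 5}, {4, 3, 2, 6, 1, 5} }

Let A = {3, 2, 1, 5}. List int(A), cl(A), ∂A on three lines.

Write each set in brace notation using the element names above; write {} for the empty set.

int(A) = {3}
cl(A)  = {4, 3, 2, 6, 1, 5}
∂A     = {4, 2, 6, 1, 5}

opens ⊆ A: {}, {3}; union → int = {3}
complement {4, 6}; its interior {}; cl(A) = X∖{} = {4, 3, 2, 6, 1, 5}
boundary = {4, 3, 2, 6, 1, 5} ∖ {3} = {4, 2, 6, 1, 5}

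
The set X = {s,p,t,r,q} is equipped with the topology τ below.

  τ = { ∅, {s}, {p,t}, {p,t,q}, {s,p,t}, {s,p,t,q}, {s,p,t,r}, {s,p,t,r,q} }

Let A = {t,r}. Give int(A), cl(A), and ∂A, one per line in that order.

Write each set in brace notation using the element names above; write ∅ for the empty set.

int(A) = ∅
cl(A)  = {p,t,r,q}
∂A     = {p,t,r,q}

U open, U⊆A: ∅. int(A) = ⋃ = ∅
X∖A={s,p,q}, int(X∖A)={s}, hence cl(A)={p,t,r,q}
∂A: remove int from cl → {p,t,r,q}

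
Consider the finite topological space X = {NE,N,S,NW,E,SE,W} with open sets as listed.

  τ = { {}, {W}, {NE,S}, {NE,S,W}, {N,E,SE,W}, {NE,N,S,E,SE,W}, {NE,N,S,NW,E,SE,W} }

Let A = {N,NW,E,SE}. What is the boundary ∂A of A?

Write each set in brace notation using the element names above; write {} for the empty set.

{N,NW,E,SE}

U open, U⊆A: {}. int(A) = ⋃ = {}
X∖A={NE,S,W}, int(X∖A)={NE,S,W}, hence cl(A)={N,NW,E,SE}
∂A: remove int from cl → {N,NW,E,SE}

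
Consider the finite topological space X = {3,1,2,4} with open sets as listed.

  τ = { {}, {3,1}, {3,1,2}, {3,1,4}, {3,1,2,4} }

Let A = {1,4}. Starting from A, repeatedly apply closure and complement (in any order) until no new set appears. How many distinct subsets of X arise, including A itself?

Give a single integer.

closure: X∖int(X∖A) = X∖{} = {3,1,2,4}
Let k=closure and c=complement:
  1. A     = {1,4}
  2. kA    = {3,1,2,4}
  3. cA    = {3,2}
  4. ckA   = {}
— saturated at 4

4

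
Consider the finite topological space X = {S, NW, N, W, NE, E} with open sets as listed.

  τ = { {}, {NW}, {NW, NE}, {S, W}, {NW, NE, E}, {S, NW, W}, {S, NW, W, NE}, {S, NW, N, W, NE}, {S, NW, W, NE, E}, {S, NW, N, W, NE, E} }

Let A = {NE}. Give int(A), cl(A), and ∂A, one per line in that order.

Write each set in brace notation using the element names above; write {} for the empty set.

int(A) = {}
cl(A)  = {N, NE, E}
∂A     = {N, NE, E}

U open, U⊆A: {}. int(A) = ⋃ = {}
X∖A={S, NW, N, W, E}, int(X∖A)={S, NW, W}, hence cl(A)={N, NE, E}
∂A: remove int from cl → {N, NE, E}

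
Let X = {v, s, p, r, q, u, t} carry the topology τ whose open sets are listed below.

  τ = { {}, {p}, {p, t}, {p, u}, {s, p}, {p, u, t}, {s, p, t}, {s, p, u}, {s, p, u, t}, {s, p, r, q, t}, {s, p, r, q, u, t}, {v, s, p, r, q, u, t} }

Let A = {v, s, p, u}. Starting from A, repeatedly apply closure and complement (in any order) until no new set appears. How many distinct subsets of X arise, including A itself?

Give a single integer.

6

X∖A={r, q, t}, int(X∖A)={}, hence cl(A)={v, s, p, r, q, u, t}
Orbit (k=closure, c=complement):
  1. A     = {v, s, p, u}
  2. kA    = {v, s, p, r, q, u, t}
  3. cA    = {r, q, t}
  4. ckA   = {}
  5. kcA   = {v, r, q, t}
  6. ckcA  = {s, p, u}
(closed under both — stop)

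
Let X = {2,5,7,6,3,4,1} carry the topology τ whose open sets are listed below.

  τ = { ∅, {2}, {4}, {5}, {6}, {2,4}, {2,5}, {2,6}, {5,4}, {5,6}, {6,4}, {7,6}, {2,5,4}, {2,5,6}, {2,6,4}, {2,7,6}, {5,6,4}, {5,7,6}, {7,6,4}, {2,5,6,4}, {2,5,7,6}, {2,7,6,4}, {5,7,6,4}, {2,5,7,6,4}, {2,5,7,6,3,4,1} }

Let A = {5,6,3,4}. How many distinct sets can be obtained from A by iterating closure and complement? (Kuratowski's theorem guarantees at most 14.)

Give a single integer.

closure: X∖int(X∖A) = X∖{2} = {5,7,6,3,4,1}
Let k=closure and c=complement:
  1. A     = {5,6,3,4}
  2. kA    = {5,7,6,3,4,1}
  3. cA    = {2,7,1}
  4. ckA   = {2}
  5. kcA   = {2,7,3,1}
  6. kckA  = {2,3,1}
  7. ckcA  = {5,6,4}
  8. ckckA = {5,7,6,4}
— saturated at 8

8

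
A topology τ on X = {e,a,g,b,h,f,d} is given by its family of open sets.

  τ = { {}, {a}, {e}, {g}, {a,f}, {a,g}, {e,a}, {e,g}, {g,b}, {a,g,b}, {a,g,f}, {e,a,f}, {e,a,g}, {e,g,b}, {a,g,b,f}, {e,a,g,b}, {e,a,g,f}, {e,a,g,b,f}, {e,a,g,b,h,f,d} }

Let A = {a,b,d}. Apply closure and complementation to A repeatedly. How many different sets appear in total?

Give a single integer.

closure: X∖int(X∖A) = X∖{e,g} = {a,b,h,f,d}
Let k=closure and c=complement:
  1. A     = {a,b,d}
  2. kA    = {a,b,h,f,d}
  3. cA    = {e,g,h,f}
  4. ckA   = {e,g}
  5. kcA   = {e,g,b,h,f,d}
  6. kckA  = {e,g,b,h,d}
  7. ckcA  = {a}
  8. ckckA = {a,f}
  9. kckcA = {a,h,f,d}
  10. ckckcA = {e,g,b}
— saturated at 10

10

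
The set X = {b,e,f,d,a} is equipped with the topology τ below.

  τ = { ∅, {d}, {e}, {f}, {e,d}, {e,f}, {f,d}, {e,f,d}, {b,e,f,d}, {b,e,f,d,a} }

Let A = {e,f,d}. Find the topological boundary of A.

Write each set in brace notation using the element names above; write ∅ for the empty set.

{b,a}

opens ⊆ A: ∅, {f}, {e}, {d}, {e,d}, {f,d}, {e,f}, {e,f,d}; union → int = {e,f,d}
complement {b,a}; its interior ∅; cl(A) = X∖∅ = {b,e,f,d,a}
boundary = {b,e,f,d,a} ∖ {e,f,d} = {b,a}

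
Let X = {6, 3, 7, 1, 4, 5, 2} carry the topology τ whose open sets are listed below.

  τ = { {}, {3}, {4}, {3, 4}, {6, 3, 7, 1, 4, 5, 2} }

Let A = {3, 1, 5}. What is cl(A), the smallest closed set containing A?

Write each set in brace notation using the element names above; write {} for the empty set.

{6, 3, 7, 1, 5, 2}

X∖A={6, 7, 4, 2}, int(X∖A)={4}, hence cl(A)={6, 3, 7, 1, 5, 2}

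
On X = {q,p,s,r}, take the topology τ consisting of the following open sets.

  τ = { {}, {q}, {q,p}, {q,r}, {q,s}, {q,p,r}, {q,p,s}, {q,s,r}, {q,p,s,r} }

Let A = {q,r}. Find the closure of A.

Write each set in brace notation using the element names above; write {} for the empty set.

{q,p,s,r}

closure: X∖int(X∖A) = X∖{} = {q,p,s,r}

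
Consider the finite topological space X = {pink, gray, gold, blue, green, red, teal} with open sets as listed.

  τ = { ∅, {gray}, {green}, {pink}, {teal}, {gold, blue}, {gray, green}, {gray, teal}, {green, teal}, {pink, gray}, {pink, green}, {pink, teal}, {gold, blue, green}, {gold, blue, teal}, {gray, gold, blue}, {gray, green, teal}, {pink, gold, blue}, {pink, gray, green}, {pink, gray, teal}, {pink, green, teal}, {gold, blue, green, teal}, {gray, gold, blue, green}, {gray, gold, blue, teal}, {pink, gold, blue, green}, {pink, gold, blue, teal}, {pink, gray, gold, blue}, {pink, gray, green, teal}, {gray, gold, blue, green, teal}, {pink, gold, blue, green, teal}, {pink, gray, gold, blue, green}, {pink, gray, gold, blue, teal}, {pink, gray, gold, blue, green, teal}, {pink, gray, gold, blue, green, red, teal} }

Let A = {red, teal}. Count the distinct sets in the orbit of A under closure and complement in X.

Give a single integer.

4

complement {pink, gray, gold, blue, green}; its interior {pink, gray, gold, blue, green}; cl(A) = X∖{pink, gray, gold, blue, green} = {red, teal}
With k = closure, c = complement:
  1. A     = {red, teal}
  2. cA    = {pink, gray, gold, blue, green}
  3. kcA   = {pink, gray, gold, blue, green, red}
  4. ckcA  = {teal}
k, c of each give nothing new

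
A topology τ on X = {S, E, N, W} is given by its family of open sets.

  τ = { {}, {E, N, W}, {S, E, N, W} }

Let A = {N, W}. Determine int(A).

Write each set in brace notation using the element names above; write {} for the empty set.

opens ⊆ A: {}; union → int = {}

{}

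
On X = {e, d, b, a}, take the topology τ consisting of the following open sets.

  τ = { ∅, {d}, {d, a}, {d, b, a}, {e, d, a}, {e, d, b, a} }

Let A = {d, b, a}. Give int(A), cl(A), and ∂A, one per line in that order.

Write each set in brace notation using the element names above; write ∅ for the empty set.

int(A) = {d, b, a}
cl(A)  = {e, d, b, a}
∂A     = {e}

interior: largest open inside A is {d, b, a} (from ∅, {d}, {d, a}, {d, b, a})
cl via duality: int({e}) = ∅, so X∖∅ = {e, d, b, a}
cl∖int = {e}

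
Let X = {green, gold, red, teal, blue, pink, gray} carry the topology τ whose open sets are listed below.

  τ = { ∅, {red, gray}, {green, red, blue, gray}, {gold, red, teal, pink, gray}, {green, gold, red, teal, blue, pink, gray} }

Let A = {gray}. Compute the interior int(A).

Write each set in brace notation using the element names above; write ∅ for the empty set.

∅

open subsets of A: ∅; so int(A) = ∅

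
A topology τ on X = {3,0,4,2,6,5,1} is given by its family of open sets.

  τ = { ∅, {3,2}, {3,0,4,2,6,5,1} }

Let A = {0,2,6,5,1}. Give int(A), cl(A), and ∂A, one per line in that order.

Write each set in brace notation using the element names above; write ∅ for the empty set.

open subsets of A: ∅; so int(A) = ∅
closure: X∖int(X∖A) = X∖∅ = {3,0,4,2,6,5,1}
∂A = {3,0,4,2,6,5,1} minus ∅ = {3,0,4,2,6,5,1}

int(A) = ∅
cl(A)  = {3,0,4,2,6,5,1}
∂A     = {3,0,4,2,6,5,1}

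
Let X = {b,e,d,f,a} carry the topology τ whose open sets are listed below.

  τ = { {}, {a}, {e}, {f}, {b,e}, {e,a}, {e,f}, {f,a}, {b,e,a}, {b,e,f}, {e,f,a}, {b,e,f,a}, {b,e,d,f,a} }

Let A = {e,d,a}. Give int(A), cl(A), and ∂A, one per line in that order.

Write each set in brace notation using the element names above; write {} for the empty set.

int(A) = {e,a}
cl(A)  = {b,e,d,a}
∂A     = {b,d}

opens ⊆ A: {}, {e}, {a}, {e,a}; union → int = {e,a}
complement {b,f}; its interior {f}; cl(A) = X∖{f} = {b,e,d,a}
boundary = {b,e,d,a} ∖ {e,a} = {b,d}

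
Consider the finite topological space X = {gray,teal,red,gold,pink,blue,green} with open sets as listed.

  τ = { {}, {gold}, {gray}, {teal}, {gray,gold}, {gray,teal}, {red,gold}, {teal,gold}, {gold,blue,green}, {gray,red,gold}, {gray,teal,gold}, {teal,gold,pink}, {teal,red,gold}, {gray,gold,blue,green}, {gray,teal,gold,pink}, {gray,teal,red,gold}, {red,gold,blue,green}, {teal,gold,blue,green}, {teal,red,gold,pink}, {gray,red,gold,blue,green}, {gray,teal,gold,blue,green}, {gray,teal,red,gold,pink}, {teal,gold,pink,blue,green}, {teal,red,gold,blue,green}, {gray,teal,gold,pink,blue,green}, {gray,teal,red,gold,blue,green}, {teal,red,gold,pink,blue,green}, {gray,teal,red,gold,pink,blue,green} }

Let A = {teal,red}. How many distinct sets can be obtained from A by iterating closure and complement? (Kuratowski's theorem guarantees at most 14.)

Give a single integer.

8

complement {gray,gold,pink,blue,green}; its interior {gray,gold,blue,green}; cl(A) = X∖{gray,gold,blue,green} = {teal,red,pink}
With k = closure, c = complement:
  1. A     = {teal,red}
  2. kA    = {teal,red,pink}
  3. cA    = {gray,gold,pink,blue,green}
  4. ckA   = {gray,gold,blue,green}
  5. kcA   = {gray,red,gold,pink,blue,green}
  6. ckcA  = {teal}
  7. kckcA = {teal,pink}
  8. ckckcA = {gray,red,gold,blue,green}
k, c of each give nothing new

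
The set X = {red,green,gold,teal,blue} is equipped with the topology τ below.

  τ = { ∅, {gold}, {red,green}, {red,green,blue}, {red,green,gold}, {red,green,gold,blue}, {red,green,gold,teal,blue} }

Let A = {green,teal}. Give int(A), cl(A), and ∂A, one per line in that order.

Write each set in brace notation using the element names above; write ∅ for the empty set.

int(A) = ∅
cl(A)  = {red,green,teal,blue}
∂A     = {red,green,teal,blue}

open subsets of A: ∅; so int(A) = ∅
closure: X∖int(X∖A) = X∖{gold} = {red,green,teal,blue}
∂A = {red,green,teal,blue} minus ∅ = {red,green,teal,blue}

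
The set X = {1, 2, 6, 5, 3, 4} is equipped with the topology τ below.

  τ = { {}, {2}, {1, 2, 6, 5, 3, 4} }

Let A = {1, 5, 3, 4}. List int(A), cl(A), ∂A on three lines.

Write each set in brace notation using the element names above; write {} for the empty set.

open subsets of A: {}; so int(A) = {}
closure: X∖int(X∖A) = X∖{2} = {1, 6, 5, 3, 4}
∂A = {1, 6, 5, 3, 4} minus {} = {1, 6, 5, 3, 4}

int(A) = {}
cl(A)  = {1, 6, 5, 3, 4}
∂A     = {1, 6, 5, 3, 4}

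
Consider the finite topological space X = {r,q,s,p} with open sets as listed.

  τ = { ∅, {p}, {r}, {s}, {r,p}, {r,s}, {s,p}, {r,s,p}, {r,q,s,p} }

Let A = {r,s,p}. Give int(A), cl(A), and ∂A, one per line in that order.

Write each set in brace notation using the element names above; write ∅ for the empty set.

open subsets of A: ∅, {r}, {s}, {p}, {r,p}, {s,p}, {r,s}, {r,s,p}; so int(A) = {r,s,p}
closure: X∖int(X∖A) = X∖∅ = {r,q,s,p}
∂A = {r,q,s,p} minus {r,s,p} = {q}

int(A) = {r,s,p}
cl(A)  = {r,q,s,p}
∂A     = {q}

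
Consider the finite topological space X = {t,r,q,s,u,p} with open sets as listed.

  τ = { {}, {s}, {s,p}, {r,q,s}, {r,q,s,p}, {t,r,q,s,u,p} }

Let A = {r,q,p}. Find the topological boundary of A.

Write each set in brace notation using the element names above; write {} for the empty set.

{t,r,q,u,p}

U open, U⊆A: {}. int(A) = ⋃ = {}
X∖A={t,s,u}, int(X∖A)={s}, hence cl(A)={t,r,q,u,p}
∂A: remove int from cl → {t,r,q,u,p}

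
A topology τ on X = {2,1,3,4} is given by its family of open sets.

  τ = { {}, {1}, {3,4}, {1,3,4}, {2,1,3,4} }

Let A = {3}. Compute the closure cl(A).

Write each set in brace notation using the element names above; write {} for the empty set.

cl via duality: int({2,1,4}) = {1}, so X∖{1} = {2,3,4}

{2,3,4}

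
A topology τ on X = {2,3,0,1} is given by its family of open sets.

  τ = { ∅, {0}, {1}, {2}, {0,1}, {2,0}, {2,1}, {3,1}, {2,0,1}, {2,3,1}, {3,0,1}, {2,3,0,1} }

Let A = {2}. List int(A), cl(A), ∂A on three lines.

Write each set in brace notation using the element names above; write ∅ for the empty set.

open subsets of A: ∅, {2}; so int(A) = {2}
closure: X∖int(X∖A) = X∖{3,0,1} = {2}
∂A = {2} minus {2} = ∅

int(A) = {2}
cl(A)  = {2}
∂A     = ∅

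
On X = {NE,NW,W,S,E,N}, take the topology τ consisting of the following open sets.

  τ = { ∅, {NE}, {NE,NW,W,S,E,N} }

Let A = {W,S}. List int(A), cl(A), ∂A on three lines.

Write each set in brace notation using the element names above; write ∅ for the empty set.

opens ⊆ A: ∅; union → int = ∅
complement {NE,NW,E,N}; its interior {NE}; cl(A) = X∖{NE} = {NW,W,S,E,N}
boundary = {NW,W,S,E,N} ∖ ∅ = {NW,W,S,E,N}

int(A) = ∅
cl(A)  = {NW,W,S,E,N}
∂A     = {NW,W,S,E,N}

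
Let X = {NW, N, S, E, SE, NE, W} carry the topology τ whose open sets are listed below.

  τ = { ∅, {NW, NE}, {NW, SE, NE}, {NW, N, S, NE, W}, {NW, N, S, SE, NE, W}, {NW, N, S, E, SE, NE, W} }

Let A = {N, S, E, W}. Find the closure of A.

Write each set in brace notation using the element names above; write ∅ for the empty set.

{N, S, E, W}

closure: X∖int(X∖A) = X∖{NW, SE, NE} = {N, S, E, W}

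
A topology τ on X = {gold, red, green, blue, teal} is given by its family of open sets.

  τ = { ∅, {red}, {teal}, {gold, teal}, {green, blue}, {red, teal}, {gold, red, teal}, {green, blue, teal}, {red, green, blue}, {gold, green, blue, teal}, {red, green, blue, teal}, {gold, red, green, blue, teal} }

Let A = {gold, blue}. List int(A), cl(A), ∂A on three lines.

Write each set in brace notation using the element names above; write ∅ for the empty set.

interior: largest open inside A is ∅ (from ∅)
cl via duality: int({red, green, teal}) = {red, teal}, so X∖{red, teal} = {gold, green, blue}
cl∖int = {gold, green, blue}

int(A) = ∅
cl(A)  = {gold, green, blue}
∂A     = {gold, green, blue}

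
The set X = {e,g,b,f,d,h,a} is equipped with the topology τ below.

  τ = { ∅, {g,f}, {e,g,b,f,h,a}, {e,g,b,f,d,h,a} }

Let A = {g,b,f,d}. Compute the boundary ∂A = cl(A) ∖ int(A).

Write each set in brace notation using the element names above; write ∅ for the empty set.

open subsets of A: ∅, {g,f}; so int(A) = {g,f}
closure: X∖int(X∖A) = X∖∅ = {e,g,b,f,d,h,a}
∂A = {e,g,b,f,d,h,a} minus {g,f} = {e,b,d,h,a}

{e,b,d,h,a}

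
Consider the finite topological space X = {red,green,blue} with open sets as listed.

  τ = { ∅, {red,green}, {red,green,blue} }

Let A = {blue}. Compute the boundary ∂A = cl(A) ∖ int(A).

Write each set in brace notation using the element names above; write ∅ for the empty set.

open subsets of A: ∅; so int(A) = ∅
closure: X∖int(X∖A) = X∖{red,green} = {blue}
∂A = {blue} minus ∅ = {blue}

{blue}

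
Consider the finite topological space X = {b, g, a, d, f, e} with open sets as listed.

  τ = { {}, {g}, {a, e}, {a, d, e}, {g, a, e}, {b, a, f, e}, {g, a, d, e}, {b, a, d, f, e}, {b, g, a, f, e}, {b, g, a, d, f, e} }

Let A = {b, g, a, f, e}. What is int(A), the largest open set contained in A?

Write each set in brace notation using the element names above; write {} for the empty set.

U open, U⊆A: {}, {g}, {a, e}, {g, a, e}, {b, a, f, e}, {b, g, a, f, e}. int(A) = ⋃ = {b, g, a, f, e}

{b, g, a, f, e}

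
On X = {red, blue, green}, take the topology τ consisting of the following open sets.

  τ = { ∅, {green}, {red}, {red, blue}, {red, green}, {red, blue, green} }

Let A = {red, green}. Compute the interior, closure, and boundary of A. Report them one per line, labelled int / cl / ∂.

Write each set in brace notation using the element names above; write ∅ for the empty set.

int(A) = {red, green}
cl(A)  = {red, blue, green}
∂A     = {blue}

opens ⊆ A: ∅, {red}, {green}, {red, green}; union → int = {red, green}
complement {blue}; its interior ∅; cl(A) = X∖∅ = {red, blue, green}
boundary = {red, blue, green} ∖ {red, green} = {blue}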